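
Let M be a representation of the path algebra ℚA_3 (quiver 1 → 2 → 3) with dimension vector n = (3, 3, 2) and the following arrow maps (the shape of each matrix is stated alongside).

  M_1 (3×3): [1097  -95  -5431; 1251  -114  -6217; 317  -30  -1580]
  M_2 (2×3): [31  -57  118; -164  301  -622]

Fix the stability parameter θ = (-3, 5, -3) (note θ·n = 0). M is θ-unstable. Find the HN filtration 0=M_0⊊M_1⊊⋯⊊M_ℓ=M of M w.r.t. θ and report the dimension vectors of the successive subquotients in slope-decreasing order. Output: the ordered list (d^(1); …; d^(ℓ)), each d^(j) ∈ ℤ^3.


Barcode: M ≅ I[1,2], I[1,3]^2. HN layers by μ_θ (3 steps, strictly decreasing):
  μ^(1)=5; μ^(2)=1; μ^(3)=-3

((0, 1, 0); (0, 2, 2); (3, 0, 0))


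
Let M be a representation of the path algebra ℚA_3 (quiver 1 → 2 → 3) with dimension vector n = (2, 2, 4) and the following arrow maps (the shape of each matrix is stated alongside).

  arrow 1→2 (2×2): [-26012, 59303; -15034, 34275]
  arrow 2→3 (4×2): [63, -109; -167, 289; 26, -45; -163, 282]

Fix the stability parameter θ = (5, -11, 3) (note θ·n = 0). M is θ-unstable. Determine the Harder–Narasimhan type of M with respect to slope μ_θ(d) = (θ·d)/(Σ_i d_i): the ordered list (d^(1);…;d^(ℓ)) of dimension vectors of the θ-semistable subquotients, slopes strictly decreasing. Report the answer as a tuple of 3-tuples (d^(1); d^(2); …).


Interval decomposition of M: I[1,3]^2, I[3,3]^2.
HN type (ℓ=2): μ^(1)=3; μ^(2)=-3

((0, 0, 4); (2, 2, 0))


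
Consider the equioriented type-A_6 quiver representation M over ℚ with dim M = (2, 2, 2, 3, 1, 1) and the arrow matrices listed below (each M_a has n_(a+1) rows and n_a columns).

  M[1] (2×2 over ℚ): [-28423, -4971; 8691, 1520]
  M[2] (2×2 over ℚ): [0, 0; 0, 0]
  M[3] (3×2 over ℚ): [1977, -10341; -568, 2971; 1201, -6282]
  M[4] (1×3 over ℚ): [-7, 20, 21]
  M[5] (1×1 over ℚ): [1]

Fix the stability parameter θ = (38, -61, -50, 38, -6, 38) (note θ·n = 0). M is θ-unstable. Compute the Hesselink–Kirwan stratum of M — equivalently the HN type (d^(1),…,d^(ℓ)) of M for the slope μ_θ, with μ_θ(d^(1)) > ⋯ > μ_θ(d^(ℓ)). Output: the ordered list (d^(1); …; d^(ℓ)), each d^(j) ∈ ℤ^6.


Barcode: M ≅ I[1,2]^2, I[3,4], I[3,6], I[4,4]. HN layers by μ_θ (4 steps, strictly decreasing):
  μ^(1)=38; μ^(2)=16; μ^(3)=-23/2; μ^(4)=-50

((0, 0, 0, 2, 0, 1); (0, 0, 0, 1, 1, 0); (2, 2, 0, 0, 0, 0); (0, 0, 2, 0, 0, 0))


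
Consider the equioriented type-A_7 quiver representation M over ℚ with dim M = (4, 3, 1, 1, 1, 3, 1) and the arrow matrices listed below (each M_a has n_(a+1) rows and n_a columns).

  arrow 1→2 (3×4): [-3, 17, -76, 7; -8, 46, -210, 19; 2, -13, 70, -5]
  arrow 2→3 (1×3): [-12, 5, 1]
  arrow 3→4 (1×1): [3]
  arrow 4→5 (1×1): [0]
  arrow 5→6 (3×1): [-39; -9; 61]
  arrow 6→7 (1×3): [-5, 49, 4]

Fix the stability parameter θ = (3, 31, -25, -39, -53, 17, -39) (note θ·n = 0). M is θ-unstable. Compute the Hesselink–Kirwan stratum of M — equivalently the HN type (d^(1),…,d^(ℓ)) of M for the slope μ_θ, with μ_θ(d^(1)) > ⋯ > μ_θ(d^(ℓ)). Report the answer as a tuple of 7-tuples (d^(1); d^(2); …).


Barcode: M ≅ I[1,1], I[1,2]^2, I[1,4], I[5,7], I[6,6]^2. HN layers by μ_θ (6 steps, strictly decreasing):
  μ^(1)=31; μ^(2)=17; μ^(3)=3; μ^(4)=-15/2; μ^(5)=-11; μ^(6)=-53

((0, 2, 0, 0, 0, 0, 0); (0, 0, 0, 0, 0, 2, 0); (3, 0, 0, 0, 0, 0, 0); (1, 1, 1, 1, 0, 0, 0); (0, 0, 0, 0, 0, 1, 1); (0, 0, 0, 0, 1, 0, 0))


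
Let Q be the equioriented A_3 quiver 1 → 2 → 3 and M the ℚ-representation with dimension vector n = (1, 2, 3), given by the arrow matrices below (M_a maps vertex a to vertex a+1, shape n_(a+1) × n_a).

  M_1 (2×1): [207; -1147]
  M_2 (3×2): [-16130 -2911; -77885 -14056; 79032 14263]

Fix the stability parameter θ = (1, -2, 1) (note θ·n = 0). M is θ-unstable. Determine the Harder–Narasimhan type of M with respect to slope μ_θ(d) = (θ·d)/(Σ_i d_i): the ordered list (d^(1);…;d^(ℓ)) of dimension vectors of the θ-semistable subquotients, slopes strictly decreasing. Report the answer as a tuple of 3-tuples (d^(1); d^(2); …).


Interval decomposition of M: I[1,3], I[2,3], I[3,3].
HN type (ℓ=3): μ^(1)=1; μ^(2)=-1/2; μ^(3)=-2

((0, 0, 3); (1, 1, 0); (0, 1, 0))


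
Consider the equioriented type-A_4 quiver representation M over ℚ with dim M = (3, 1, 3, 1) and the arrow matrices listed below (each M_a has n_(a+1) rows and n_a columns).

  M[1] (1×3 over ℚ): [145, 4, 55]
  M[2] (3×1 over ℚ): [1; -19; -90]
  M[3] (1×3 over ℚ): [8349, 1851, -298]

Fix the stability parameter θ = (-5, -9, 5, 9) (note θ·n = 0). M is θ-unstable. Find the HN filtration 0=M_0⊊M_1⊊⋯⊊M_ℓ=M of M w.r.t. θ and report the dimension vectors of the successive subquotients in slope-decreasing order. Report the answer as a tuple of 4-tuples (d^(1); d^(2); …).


Barcode: M ≅ I[1,1]^2, I[1,3], I[3,3], I[3,4]. HN layers by μ_θ (4 steps, strictly decreasing):
  μ^(1)=9; μ^(2)=5; μ^(3)=-5; μ^(4)=-7

((0, 0, 0, 1); (0, 0, 3, 0); (2, 0, 0, 0); (1, 1, 0, 0))


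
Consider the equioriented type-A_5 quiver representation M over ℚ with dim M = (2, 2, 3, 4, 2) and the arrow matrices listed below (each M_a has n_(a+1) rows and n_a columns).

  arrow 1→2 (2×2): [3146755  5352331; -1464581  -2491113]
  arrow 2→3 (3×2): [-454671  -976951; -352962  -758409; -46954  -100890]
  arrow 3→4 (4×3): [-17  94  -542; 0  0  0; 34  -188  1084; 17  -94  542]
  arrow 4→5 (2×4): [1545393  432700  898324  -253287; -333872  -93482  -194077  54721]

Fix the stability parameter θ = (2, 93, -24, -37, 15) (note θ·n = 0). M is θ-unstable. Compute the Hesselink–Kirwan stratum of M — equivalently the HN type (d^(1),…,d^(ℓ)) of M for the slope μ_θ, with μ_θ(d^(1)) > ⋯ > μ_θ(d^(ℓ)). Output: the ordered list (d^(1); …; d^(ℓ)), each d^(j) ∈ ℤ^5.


Via rank(M_{q-1}∘⋯∘M_p): M ≅ I[1,3], I[1,5], I[3,3], I[4,4]^2, I[4,5].
μ_θ-semistable layers: μ^(1)=69/2; μ^(2)=15; μ^(3)=32/3; μ^(4)=2; μ^(5)=-24; μ^(6)=-37

((0, 1, 1, 0, 0); (0, 0, 0, 0, 2); (0, 1, 1, 1, 0); (2, 0, 0, 0, 0); (0, 0, 1, 0, 0); (0, 0, 0, 3, 0))


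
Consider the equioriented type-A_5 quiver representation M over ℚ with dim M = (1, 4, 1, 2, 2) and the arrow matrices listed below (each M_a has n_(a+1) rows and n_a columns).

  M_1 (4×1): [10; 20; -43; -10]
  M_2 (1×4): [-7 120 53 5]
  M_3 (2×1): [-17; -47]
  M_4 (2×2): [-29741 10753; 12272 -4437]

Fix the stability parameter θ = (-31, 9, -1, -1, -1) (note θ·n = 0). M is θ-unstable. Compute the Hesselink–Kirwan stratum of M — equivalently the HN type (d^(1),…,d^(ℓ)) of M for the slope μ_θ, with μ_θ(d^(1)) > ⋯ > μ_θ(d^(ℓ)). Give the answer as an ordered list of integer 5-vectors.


Interval decomposition of M: I[1,5], I[2,2]^3, I[4,5].
HN type (ℓ=4): μ^(1)=9; μ^(2)=3/2; μ^(3)=-1; μ^(4)=-31

((0, 3, 0, 0, 0); (0, 1, 1, 1, 1); (0, 0, 0, 1, 1); (1, 0, 0, 0, 0))


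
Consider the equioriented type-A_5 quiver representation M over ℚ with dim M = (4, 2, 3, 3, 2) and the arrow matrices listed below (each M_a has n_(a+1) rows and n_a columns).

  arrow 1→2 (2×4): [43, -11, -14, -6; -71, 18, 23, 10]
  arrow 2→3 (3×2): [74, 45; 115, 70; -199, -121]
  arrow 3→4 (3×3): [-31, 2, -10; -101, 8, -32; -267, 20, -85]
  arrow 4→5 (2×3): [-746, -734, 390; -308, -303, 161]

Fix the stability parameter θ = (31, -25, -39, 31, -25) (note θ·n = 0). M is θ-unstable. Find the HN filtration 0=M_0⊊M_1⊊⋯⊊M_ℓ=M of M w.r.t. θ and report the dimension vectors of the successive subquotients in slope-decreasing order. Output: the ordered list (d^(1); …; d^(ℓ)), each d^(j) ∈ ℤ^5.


Barcode: M ≅ I[1,1]^2, I[1,5]^2, I[3,4]. HN layers by μ_θ (4 steps, strictly decreasing):
  μ^(1)=31; μ^(2)=3; μ^(3)=-11; μ^(4)=-39

((2, 0, 0, 1, 0); (0, 0, 0, 2, 2); (2, 2, 2, 0, 0); (0, 0, 1, 0, 0))


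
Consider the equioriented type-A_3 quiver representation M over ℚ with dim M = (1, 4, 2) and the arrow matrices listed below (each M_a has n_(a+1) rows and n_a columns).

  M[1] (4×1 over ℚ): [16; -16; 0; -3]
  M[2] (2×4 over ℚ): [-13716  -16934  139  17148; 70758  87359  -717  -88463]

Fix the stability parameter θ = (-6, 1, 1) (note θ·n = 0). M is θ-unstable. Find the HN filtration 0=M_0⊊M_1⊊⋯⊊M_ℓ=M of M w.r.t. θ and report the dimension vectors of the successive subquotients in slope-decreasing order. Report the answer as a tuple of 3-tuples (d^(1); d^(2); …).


Barcode: M ≅ I[1,3], I[2,2]^2, I[2,3]. HN layers by μ_θ (2 steps, strictly decreasing):
  μ^(1)=1; μ^(2)=-6

((0, 4, 2); (1, 0, 0))


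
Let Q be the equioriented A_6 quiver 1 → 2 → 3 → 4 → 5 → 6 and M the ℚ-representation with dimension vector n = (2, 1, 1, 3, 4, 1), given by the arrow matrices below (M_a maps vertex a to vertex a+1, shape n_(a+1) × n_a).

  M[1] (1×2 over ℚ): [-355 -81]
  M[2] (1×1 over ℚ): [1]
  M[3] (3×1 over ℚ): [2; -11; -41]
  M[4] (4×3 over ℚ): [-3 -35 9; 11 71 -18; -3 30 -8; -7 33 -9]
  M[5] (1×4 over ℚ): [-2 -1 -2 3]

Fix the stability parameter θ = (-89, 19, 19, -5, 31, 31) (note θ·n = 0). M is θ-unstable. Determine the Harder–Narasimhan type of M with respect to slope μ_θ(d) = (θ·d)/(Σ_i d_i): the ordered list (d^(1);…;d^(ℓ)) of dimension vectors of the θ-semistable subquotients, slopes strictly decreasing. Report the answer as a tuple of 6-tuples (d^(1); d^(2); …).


Barcode: M ≅ I[1,1], I[1,6], I[4,5]^2, I[5,5]. HN layers by μ_θ (4 steps, strictly decreasing):
  μ^(1)=31; μ^(2)=11; μ^(3)=-5; μ^(4)=-89

((0, 0, 0, 0, 4, 1); (0, 1, 1, 1, 0, 0); (0, 0, 0, 2, 0, 0); (2, 0, 0, 0, 0, 0))


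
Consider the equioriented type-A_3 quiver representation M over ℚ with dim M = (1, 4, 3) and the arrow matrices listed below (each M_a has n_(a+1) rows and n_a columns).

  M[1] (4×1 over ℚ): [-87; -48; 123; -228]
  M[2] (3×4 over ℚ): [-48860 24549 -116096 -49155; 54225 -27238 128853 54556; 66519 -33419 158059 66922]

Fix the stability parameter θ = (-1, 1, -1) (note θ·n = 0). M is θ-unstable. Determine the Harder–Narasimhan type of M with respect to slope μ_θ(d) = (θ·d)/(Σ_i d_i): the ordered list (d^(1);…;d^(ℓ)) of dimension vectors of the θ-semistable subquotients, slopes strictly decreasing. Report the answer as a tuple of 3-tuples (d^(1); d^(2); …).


Interval decomposition of M: I[1,2], I[2,3]^3.
HN type (ℓ=3): μ^(1)=1; μ^(2)=0; μ^(3)=-1

((0, 1, 0); (0, 3, 3); (1, 0, 0))


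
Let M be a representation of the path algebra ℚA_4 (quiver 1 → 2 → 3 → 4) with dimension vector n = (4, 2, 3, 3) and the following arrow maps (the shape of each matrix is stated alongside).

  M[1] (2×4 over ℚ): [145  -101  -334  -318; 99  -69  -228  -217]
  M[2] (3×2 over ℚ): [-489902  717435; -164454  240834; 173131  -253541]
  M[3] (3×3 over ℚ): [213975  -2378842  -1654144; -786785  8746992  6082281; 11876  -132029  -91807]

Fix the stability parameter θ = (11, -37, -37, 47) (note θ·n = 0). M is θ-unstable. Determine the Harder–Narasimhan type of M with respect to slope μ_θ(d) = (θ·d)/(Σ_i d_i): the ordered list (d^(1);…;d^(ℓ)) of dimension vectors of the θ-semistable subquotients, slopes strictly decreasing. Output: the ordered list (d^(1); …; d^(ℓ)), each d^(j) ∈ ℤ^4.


Barcode: M ≅ I[1,1]^2, I[1,4]^2, I[3,4]. HN layers by μ_θ (4 steps, strictly decreasing):
  μ^(1)=47; μ^(2)=11; μ^(3)=-21; μ^(4)=-37

((0, 0, 0, 3); (2, 0, 0, 0); (2, 2, 2, 0); (0, 0, 1, 0))


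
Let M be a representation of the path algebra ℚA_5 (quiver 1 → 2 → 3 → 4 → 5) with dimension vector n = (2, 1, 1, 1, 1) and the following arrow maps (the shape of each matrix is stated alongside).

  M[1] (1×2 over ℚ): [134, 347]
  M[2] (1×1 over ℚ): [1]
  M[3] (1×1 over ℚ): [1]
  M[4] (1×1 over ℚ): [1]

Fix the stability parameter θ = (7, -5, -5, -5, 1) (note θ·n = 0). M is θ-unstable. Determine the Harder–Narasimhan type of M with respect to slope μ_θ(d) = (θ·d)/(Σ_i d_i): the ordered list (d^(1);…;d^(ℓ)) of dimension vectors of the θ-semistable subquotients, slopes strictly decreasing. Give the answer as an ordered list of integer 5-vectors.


Interval decomposition of M: I[1,1], I[1,5].
HN type (ℓ=3): μ^(1)=7; μ^(2)=1; μ^(3)=-2

((1, 0, 0, 0, 0); (0, 0, 0, 0, 1); (1, 1, 1, 1, 0))


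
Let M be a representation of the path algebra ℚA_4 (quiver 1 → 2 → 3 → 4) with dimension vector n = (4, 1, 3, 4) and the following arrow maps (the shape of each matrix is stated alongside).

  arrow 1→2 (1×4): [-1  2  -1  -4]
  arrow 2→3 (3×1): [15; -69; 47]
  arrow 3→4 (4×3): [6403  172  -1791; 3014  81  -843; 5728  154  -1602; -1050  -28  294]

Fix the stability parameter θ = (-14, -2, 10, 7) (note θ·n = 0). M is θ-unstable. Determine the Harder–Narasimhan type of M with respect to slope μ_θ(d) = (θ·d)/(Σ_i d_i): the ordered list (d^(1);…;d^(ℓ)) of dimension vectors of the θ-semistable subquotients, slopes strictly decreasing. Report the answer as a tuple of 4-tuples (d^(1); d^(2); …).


Interval decomposition of M: I[1,1]^3, I[1,3], I[3,4]^2, I[4,4]^2.
HN type (ℓ=5): μ^(1)=10; μ^(2)=17/2; μ^(3)=7; μ^(4)=-2; μ^(5)=-14

((0, 0, 1, 0); (0, 0, 2, 2); (0, 0, 0, 2); (0, 1, 0, 0); (4, 0, 0, 0))


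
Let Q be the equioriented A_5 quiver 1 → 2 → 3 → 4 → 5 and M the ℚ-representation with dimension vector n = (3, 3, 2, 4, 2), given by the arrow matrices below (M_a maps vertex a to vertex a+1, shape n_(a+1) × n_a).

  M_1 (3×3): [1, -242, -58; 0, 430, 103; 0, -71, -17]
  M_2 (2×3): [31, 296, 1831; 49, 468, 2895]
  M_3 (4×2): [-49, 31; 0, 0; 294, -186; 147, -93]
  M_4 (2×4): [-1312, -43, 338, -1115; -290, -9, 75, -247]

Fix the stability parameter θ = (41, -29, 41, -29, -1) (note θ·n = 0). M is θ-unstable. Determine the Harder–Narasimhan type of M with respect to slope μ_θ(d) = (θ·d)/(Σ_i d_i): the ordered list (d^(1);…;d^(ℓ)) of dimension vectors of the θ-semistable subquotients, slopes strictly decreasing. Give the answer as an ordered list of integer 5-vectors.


Via rank(M_{q-1}∘⋯∘M_p): M ≅ I[1,2], I[1,3], I[1,5], I[4,4]^2, I[4,5].
μ_θ-semistable layers: μ^(1)=41; μ^(2)=6; μ^(3)=23/5; μ^(4)=-1; μ^(5)=-29

((0, 0, 1, 0, 0); (2, 2, 0, 0, 0); (1, 1, 1, 1, 1); (0, 0, 0, 0, 1); (0, 0, 0, 3, 0))


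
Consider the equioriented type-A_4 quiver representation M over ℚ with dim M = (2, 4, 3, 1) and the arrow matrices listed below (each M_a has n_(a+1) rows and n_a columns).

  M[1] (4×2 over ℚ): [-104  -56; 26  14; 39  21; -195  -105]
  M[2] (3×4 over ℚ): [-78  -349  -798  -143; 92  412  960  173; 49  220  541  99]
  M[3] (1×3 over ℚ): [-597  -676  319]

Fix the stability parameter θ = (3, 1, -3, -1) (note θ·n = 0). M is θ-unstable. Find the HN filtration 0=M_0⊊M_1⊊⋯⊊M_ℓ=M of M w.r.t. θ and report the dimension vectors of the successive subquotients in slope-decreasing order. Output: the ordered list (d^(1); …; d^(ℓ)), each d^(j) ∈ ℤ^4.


Interval decomposition of M: I[1,1], I[1,4], I[2,2], I[2,3]^2.
HN type (ℓ=4): μ^(1)=3; μ^(2)=1; μ^(3)=0; μ^(4)=-1

((1, 0, 0, 0); (0, 1, 0, 0); (1, 1, 1, 1); (0, 2, 2, 0))


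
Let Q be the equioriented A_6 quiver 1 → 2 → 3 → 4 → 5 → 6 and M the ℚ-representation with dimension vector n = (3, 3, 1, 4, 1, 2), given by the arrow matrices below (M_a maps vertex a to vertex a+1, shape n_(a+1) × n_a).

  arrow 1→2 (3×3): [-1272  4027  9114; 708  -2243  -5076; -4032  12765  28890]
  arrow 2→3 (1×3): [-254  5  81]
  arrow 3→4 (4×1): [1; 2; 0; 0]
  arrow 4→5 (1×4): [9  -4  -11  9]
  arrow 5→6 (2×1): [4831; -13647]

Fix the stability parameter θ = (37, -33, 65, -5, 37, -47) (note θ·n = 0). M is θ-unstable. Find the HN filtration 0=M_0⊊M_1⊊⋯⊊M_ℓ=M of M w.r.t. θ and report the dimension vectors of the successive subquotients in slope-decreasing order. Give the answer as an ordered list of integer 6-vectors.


Via rank(M_{q-1}∘⋯∘M_p): M ≅ I[1,1], I[1,2], I[1,6], I[2,2], I[4,4]^3, I[6,6].
μ_θ-semistable layers: μ^(1)=37; μ^(2)=25/2; μ^(3)=2; μ^(4)=-5; μ^(5)=-33; μ^(6)=-47

((1, 0, 0, 0, 0, 0); (0, 0, 1, 1, 1, 1); (2, 2, 0, 0, 0, 0); (0, 0, 0, 3, 0, 0); (0, 1, 0, 0, 0, 0); (0, 0, 0, 0, 0, 1))


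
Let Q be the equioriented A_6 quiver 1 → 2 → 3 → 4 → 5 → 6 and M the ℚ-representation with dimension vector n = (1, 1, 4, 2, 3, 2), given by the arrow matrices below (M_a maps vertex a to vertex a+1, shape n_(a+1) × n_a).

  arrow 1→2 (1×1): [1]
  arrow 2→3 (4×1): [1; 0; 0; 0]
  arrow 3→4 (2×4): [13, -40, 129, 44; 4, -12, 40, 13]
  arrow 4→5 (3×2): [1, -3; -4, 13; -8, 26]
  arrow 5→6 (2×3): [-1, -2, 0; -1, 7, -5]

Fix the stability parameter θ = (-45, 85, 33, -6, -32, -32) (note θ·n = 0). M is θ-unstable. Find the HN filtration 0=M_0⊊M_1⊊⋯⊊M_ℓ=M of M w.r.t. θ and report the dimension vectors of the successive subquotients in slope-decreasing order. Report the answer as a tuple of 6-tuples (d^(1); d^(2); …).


Barcode: M ≅ I[1,6], I[3,3]^2, I[3,6], I[5,5]. HN layers by μ_θ (5 steps, strictly decreasing):
  μ^(1)=33; μ^(2)=48/5; μ^(3)=-37/4; μ^(4)=-32; μ^(5)=-45

((0, 0, 2, 0, 0, 0); (0, 1, 1, 1, 1, 1); (0, 0, 1, 1, 1, 1); (0, 0, 0, 0, 1, 0); (1, 0, 0, 0, 0, 0))


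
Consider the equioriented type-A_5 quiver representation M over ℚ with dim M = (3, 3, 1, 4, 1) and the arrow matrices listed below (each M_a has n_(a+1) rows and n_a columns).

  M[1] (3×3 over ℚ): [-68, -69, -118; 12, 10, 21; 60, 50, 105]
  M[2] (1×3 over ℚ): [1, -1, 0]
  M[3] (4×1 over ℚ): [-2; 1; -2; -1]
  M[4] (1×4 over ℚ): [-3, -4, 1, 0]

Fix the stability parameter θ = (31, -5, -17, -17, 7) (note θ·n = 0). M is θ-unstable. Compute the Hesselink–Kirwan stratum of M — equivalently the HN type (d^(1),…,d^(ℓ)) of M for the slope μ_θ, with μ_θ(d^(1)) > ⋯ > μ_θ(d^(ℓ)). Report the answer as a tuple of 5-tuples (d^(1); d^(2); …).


Via rank(M_{q-1}∘⋯∘M_p): M ≅ I[1,1], I[1,2], I[1,4], I[2,2], I[4,4]^2, I[4,5].
μ_θ-semistable layers: μ^(1)=31; μ^(2)=13; μ^(3)=7; μ^(4)=-2; μ^(5)=-5; μ^(6)=-17

((1, 0, 0, 0, 0); (1, 1, 0, 0, 0); (0, 0, 0, 0, 1); (1, 1, 1, 1, 0); (0, 1, 0, 0, 0); (0, 0, 0, 3, 0))


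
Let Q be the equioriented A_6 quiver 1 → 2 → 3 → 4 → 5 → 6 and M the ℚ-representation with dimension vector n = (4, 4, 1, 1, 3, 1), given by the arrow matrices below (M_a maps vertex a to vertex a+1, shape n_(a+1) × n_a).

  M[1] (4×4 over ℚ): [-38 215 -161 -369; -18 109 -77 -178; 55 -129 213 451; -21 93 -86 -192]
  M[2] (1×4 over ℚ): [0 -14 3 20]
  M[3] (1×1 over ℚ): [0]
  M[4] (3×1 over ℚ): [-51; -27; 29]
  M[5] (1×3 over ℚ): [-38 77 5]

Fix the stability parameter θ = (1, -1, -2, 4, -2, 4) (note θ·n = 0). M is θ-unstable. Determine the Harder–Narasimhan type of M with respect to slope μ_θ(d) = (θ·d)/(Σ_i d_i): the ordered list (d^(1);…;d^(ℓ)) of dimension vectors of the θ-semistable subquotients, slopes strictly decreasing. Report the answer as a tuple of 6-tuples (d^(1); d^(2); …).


Via rank(M_{q-1}∘⋯∘M_p): M ≅ I[1,2]^3, I[1,3], I[4,6], I[5,5]^2.
μ_θ-semistable layers: μ^(1)=4; μ^(2)=1; μ^(3)=0; μ^(4)=-2/3; μ^(5)=-2

((0, 0, 0, 0, 0, 1); (0, 0, 0, 1, 1, 0); (3, 3, 0, 0, 0, 0); (1, 1, 1, 0, 0, 0); (0, 0, 0, 0, 2, 0))


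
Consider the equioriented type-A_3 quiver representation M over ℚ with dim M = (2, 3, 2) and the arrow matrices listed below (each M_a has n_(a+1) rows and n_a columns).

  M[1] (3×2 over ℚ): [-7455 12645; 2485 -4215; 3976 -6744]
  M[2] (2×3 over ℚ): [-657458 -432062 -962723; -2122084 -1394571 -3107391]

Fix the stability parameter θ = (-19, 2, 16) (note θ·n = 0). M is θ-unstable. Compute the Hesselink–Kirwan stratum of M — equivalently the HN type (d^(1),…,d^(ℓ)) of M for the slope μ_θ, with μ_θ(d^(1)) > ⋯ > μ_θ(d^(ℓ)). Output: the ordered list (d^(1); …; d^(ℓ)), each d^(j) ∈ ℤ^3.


Via rank(M_{q-1}∘⋯∘M_p): M ≅ I[1,1], I[1,3], I[2,2], I[2,3].
μ_θ-semistable layers: μ^(1)=16; μ^(2)=2; μ^(3)=-19

((0, 0, 2); (0, 3, 0); (2, 0, 0))


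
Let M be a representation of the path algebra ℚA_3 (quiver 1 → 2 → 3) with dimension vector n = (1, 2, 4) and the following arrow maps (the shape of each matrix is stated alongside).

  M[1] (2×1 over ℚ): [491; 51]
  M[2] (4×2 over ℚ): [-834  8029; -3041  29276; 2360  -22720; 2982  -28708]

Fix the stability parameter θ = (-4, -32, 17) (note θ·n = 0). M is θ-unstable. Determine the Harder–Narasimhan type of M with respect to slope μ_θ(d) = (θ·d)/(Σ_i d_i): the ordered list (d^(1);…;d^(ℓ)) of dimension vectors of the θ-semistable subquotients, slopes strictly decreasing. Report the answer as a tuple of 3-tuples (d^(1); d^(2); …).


Interval decomposition of M: I[1,3], I[2,3], I[3,3]^2.
HN type (ℓ=3): μ^(1)=17; μ^(2)=-18; μ^(3)=-32

((0, 0, 4); (1, 1, 0); (0, 1, 0))


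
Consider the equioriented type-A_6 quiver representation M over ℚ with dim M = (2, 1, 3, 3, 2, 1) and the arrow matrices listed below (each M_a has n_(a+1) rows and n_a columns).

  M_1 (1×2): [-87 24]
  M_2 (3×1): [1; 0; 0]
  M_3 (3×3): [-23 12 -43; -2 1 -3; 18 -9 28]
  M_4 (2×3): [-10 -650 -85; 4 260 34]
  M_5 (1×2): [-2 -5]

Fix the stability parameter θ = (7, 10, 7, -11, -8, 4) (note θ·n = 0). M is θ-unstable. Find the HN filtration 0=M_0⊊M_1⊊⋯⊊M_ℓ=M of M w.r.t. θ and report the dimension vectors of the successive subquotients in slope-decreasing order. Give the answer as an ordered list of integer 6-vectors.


Interval decomposition of M: I[1,1], I[1,4], I[3,4], I[3,5], I[5,6].
HN type (ℓ=6): μ^(1)=7; μ^(2)=4; μ^(3)=13/4; μ^(4)=-2; μ^(5)=-4; μ^(6)=-8

((1, 0, 0, 0, 0, 0); (0, 0, 0, 0, 0, 1); (1, 1, 1, 1, 0, 0); (0, 0, 1, 1, 0, 0); (0, 0, 1, 1, 1, 0); (0, 0, 0, 0, 1, 0))


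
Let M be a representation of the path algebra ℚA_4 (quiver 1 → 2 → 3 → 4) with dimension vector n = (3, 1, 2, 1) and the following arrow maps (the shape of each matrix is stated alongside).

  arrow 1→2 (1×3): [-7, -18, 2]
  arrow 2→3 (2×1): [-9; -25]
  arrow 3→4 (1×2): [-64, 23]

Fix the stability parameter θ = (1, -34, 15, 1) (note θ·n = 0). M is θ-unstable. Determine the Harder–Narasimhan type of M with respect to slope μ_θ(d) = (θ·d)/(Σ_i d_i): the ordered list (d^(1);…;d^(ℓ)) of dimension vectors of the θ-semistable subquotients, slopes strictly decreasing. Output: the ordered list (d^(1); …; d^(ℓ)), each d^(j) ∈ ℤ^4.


Via rank(M_{q-1}∘⋯∘M_p): M ≅ I[1,1]^2, I[1,4], I[3,3].
μ_θ-semistable layers: μ^(1)=15; μ^(2)=8; μ^(3)=1; μ^(4)=-33/2

((0, 0, 1, 0); (0, 0, 1, 1); (2, 0, 0, 0); (1, 1, 0, 0))


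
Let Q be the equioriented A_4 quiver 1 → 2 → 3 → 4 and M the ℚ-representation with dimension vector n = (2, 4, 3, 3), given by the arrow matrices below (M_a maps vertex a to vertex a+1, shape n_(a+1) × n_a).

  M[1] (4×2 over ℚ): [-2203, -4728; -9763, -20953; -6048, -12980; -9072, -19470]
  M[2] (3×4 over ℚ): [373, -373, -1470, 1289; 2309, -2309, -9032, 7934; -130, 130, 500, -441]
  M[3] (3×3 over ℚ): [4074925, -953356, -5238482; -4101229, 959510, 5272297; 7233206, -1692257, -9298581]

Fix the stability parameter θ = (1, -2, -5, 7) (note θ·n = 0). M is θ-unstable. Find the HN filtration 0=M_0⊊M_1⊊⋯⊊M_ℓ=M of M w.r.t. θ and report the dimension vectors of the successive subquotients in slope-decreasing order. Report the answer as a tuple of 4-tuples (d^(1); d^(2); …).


Interval decomposition of M: I[1,2], I[1,4], I[2,4]^2.
HN type (ℓ=4): μ^(1)=7; μ^(2)=-1/2; μ^(3)=-2; μ^(4)=-7/2

((0, 0, 0, 3); (1, 1, 0, 0); (1, 1, 1, 0); (0, 2, 2, 0))


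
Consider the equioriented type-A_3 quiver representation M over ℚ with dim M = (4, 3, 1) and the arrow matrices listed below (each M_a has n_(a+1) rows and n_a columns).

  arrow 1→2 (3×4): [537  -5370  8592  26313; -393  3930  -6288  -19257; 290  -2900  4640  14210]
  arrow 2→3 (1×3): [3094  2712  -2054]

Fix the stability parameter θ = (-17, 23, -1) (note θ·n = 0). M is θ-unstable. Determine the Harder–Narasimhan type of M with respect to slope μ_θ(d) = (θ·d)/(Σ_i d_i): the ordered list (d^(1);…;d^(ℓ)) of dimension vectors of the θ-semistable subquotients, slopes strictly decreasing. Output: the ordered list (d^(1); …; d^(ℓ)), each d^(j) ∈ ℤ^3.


Via rank(M_{q-1}∘⋯∘M_p): M ≅ I[1,1]^3, I[1,3], I[2,2]^2.
μ_θ-semistable layers: μ^(1)=23; μ^(2)=11; μ^(3)=-17

((0, 2, 0); (0, 1, 1); (4, 0, 0))


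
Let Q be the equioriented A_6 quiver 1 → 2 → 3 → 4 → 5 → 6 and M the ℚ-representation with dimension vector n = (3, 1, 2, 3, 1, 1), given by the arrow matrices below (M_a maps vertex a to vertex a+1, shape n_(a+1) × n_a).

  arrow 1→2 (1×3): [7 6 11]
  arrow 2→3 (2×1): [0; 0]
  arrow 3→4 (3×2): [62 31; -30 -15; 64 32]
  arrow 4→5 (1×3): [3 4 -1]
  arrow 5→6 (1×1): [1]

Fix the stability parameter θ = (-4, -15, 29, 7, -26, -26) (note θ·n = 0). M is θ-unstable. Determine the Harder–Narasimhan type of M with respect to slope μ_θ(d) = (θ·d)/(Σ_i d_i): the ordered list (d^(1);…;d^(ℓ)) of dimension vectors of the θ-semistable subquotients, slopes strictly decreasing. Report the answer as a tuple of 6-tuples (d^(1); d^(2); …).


Via rank(M_{q-1}∘⋯∘M_p): M ≅ I[1,1]^2, I[1,2], I[3,3], I[3,6], I[4,4]^2.
μ_θ-semistable layers: μ^(1)=29; μ^(2)=7; μ^(3)=-4; μ^(4)=-19/2

((0, 0, 1, 0, 0, 0); (0, 0, 0, 2, 0, 0); (2, 0, 1, 1, 1, 1); (1, 1, 0, 0, 0, 0))


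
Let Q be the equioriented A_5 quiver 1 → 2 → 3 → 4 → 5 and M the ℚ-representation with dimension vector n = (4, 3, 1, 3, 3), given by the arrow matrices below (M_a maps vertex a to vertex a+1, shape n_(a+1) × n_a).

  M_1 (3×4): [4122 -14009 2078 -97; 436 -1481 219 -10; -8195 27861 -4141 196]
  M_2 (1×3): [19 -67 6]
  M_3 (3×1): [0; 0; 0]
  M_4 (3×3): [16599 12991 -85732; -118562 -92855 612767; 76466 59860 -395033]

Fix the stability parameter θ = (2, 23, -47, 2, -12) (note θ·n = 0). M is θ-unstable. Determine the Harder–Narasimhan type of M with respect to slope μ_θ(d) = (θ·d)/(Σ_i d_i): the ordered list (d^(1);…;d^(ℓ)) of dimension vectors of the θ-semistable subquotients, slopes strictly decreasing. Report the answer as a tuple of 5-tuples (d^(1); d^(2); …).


Barcode: M ≅ I[1,1], I[1,2]^2, I[1,3], I[4,5]^3. HN layers by μ_θ (4 steps, strictly decreasing):
  μ^(1)=23; μ^(2)=2; μ^(3)=-5; μ^(4)=-22/3

((0, 2, 0, 0, 0); (3, 0, 0, 0, 0); (0, 0, 0, 3, 3); (1, 1, 1, 0, 0))


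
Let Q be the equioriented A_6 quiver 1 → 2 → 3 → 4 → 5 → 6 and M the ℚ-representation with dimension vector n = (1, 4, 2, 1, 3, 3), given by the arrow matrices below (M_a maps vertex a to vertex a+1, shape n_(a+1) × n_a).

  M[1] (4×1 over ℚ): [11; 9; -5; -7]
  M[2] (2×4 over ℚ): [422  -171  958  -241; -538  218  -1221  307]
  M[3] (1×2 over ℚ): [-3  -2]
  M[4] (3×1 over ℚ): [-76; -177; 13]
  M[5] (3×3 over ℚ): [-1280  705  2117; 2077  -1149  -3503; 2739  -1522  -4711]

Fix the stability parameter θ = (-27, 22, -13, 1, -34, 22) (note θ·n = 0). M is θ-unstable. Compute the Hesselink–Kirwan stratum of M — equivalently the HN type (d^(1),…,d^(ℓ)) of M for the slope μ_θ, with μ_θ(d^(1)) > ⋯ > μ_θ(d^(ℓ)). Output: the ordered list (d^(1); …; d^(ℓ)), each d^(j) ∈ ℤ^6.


Barcode: M ≅ I[1,2], I[2,2], I[2,3], I[2,6], I[5,6]^2. HN layers by μ_θ (5 steps, strictly decreasing):
  μ^(1)=22; μ^(2)=9/2; μ^(3)=-6; μ^(4)=-27; μ^(5)=-34

((0, 2, 0, 0, 0, 3); (0, 1, 1, 0, 0, 0); (0, 1, 1, 1, 1, 0); (1, 0, 0, 0, 0, 0); (0, 0, 0, 0, 2, 0))


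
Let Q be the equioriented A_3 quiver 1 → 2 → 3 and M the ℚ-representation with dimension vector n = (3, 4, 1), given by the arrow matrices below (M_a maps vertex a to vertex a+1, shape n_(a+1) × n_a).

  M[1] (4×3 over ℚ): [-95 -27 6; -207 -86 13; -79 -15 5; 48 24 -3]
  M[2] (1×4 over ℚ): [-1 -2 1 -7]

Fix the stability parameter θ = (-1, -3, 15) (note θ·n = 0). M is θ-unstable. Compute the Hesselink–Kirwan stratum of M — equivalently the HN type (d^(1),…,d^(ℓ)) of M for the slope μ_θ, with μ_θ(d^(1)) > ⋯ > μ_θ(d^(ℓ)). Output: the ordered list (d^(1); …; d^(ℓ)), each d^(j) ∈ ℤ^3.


Barcode: M ≅ I[1,2]^2, I[1,3], I[2,2]. HN layers by μ_θ (3 steps, strictly decreasing):
  μ^(1)=15; μ^(2)=-2; μ^(3)=-3

((0, 0, 1); (3, 3, 0); (0, 1, 0))


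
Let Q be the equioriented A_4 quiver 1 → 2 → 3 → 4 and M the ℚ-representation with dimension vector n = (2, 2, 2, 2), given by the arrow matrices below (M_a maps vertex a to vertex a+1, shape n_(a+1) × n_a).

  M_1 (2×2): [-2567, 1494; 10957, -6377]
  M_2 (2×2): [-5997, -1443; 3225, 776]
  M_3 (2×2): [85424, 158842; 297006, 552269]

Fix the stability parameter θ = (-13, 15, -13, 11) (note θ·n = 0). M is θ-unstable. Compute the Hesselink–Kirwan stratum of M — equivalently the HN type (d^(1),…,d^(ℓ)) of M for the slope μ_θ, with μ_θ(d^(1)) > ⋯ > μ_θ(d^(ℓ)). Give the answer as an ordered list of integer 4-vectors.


Barcode: M ≅ I[1,4]^2. HN layers by μ_θ (3 steps, strictly decreasing):
  μ^(1)=11; μ^(2)=1; μ^(3)=-13

((0, 0, 0, 2); (0, 2, 2, 0); (2, 0, 0, 0))


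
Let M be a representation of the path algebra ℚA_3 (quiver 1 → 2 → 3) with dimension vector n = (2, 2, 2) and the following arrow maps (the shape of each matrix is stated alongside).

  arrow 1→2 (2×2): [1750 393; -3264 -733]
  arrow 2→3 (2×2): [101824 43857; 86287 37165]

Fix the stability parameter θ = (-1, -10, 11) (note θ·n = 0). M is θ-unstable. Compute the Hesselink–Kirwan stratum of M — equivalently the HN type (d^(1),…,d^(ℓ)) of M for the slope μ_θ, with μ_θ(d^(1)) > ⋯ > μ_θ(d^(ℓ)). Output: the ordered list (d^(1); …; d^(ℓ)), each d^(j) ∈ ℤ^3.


Barcode: M ≅ I[1,3]^2. HN layers by μ_θ (2 steps, strictly decreasing):
  μ^(1)=11; μ^(2)=-11/2

((0, 0, 2); (2, 2, 0))


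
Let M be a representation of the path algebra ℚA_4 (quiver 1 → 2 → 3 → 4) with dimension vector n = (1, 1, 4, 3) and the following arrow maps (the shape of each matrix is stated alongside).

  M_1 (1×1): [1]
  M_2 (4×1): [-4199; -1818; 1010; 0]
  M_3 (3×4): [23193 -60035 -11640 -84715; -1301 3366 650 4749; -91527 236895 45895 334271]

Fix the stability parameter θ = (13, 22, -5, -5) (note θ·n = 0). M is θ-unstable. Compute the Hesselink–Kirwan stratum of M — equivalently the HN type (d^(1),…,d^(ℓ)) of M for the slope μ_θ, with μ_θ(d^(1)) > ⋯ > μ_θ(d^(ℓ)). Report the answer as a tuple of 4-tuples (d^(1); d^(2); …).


Barcode: M ≅ I[1,4], I[3,3], I[3,4]^2. HN layers by μ_θ (2 steps, strictly decreasing):
  μ^(1)=25/4; μ^(2)=-5

((1, 1, 1, 1); (0, 0, 3, 2))


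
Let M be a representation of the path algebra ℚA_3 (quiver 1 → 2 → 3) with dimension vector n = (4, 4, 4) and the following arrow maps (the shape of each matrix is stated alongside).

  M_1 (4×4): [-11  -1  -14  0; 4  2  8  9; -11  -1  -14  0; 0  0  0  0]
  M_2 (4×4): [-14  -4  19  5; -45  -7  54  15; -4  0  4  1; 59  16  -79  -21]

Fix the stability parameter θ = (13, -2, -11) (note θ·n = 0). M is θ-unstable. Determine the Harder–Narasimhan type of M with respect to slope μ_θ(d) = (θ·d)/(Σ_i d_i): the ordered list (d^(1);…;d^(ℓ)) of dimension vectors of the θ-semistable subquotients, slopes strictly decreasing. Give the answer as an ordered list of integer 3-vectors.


Interval decomposition of M: I[1,1]^2, I[1,3]^2, I[2,3]^2.
HN type (ℓ=3): μ^(1)=13; μ^(2)=0; μ^(3)=-13/2

((2, 0, 0); (2, 2, 2); (0, 2, 2))


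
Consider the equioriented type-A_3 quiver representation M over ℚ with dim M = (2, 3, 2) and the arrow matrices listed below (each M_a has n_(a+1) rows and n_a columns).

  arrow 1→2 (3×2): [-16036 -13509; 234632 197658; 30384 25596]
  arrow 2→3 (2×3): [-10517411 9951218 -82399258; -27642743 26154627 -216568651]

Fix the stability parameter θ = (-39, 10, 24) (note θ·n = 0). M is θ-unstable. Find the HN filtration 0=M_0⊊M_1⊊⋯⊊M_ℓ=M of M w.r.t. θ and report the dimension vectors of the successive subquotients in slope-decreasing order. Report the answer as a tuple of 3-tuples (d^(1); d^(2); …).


Barcode: M ≅ I[1,1], I[1,3], I[2,2], I[2,3]. HN layers by μ_θ (3 steps, strictly decreasing):
  μ^(1)=24; μ^(2)=10; μ^(3)=-39

((0, 0, 2); (0, 3, 0); (2, 0, 0))


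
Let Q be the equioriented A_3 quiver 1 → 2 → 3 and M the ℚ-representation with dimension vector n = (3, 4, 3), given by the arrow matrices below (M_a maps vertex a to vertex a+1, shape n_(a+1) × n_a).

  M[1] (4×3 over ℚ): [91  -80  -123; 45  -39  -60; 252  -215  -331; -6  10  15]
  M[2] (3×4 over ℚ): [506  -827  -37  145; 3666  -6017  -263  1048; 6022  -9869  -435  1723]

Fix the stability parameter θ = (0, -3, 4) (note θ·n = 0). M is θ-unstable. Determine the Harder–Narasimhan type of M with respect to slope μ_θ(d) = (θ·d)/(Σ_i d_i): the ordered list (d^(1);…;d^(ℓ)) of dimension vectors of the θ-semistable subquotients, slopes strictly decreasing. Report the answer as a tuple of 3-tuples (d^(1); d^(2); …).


Barcode: M ≅ I[1,2], I[1,3]^2, I[2,2], I[3,3]. HN layers by μ_θ (3 steps, strictly decreasing):
  μ^(1)=4; μ^(2)=-3/2; μ^(3)=-3

((0, 0, 3); (3, 3, 0); (0, 1, 0))


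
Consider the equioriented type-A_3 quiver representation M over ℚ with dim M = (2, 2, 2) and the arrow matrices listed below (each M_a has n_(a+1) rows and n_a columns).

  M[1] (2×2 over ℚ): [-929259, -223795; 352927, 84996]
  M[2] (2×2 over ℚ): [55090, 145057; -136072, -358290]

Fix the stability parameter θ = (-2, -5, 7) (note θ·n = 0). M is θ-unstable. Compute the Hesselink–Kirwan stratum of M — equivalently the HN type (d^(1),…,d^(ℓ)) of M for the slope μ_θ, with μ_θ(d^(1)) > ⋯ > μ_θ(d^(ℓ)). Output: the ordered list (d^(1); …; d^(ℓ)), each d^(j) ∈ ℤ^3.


Via rank(M_{q-1}∘⋯∘M_p): M ≅ I[1,3]^2.
μ_θ-semistable layers: μ^(1)=7; μ^(2)=-7/2

((0, 0, 2); (2, 2, 0))


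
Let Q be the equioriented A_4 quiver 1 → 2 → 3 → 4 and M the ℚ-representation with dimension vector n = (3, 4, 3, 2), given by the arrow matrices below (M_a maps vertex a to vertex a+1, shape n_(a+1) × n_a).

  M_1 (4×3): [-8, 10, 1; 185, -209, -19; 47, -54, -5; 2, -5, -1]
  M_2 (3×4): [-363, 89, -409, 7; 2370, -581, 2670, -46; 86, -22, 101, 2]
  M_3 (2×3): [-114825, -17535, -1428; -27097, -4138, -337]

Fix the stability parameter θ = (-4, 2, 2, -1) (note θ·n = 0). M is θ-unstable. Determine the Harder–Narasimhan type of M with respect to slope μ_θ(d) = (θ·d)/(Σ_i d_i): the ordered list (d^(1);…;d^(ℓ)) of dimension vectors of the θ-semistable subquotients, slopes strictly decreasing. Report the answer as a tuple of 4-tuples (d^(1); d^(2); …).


Via rank(M_{q-1}∘⋯∘M_p): M ≅ I[1,2], I[1,4]^2, I[2,3].
μ_θ-semistable layers: μ^(1)=2; μ^(2)=1; μ^(3)=-4

((0, 2, 1, 0); (0, 2, 2, 2); (3, 0, 0, 0))


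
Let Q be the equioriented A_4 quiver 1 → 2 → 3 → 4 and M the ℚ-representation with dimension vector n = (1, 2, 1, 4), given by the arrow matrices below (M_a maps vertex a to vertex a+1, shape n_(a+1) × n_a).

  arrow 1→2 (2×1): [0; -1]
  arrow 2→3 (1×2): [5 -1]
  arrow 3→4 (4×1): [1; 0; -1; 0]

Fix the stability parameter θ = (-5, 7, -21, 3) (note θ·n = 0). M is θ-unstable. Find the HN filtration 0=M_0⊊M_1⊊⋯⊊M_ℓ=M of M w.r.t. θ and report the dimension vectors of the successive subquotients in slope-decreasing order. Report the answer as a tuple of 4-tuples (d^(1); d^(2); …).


Interval decomposition of M: I[1,4], I[2,2], I[4,4]^3.
HN type (ℓ=3): μ^(1)=7; μ^(2)=3; μ^(3)=-19/3

((0, 1, 0, 0); (0, 0, 0, 4); (1, 1, 1, 0))


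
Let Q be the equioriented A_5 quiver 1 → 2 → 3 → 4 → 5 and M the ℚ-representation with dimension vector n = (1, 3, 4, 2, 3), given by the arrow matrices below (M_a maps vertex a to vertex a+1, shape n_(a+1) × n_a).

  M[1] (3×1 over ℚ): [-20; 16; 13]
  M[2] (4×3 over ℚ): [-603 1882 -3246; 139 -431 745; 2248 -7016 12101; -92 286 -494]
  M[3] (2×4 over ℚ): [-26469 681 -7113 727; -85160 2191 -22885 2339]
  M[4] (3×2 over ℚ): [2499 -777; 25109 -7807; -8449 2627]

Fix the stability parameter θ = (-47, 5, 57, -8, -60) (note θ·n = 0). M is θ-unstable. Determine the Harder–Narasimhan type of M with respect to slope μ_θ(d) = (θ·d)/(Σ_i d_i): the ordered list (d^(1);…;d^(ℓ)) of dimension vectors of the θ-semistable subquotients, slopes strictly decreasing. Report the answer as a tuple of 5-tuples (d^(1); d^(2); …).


Via rank(M_{q-1}∘⋯∘M_p): M ≅ I[1,3], I[2,4], I[2,5], I[3,3], I[5,5]^2.
μ_θ-semistable layers: μ^(1)=57; μ^(2)=49/2; μ^(3)=5; μ^(4)=-3/2; μ^(5)=-47; μ^(6)=-60

((0, 0, 2, 0, 0); (0, 0, 1, 1, 0); (0, 2, 0, 0, 0); (0, 1, 1, 1, 1); (1, 0, 0, 0, 0); (0, 0, 0, 0, 2))


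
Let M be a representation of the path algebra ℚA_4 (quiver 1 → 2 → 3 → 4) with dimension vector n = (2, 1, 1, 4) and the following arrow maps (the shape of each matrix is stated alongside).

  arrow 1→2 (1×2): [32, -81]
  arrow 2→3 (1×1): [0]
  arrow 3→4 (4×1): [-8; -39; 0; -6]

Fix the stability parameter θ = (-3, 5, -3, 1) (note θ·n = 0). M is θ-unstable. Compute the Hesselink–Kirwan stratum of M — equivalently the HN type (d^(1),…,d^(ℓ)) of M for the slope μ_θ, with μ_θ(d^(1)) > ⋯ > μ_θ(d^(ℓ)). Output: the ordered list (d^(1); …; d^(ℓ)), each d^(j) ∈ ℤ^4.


Barcode: M ≅ I[1,1], I[1,2], I[3,4], I[4,4]^3. HN layers by μ_θ (3 steps, strictly decreasing):
  μ^(1)=5; μ^(2)=1; μ^(3)=-3

((0, 1, 0, 0); (0, 0, 0, 4); (2, 0, 1, 0))


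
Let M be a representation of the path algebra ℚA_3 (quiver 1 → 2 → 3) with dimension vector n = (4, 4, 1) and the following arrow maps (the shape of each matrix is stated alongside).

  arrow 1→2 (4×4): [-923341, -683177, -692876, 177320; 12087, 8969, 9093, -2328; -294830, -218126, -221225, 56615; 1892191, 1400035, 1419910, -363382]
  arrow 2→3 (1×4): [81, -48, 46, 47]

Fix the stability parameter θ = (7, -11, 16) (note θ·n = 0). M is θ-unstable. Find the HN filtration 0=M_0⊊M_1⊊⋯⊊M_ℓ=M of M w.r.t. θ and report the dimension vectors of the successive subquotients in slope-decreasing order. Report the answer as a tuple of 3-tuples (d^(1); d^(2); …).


Barcode: M ≅ I[1,1], I[1,2]^3, I[2,3]. HN layers by μ_θ (4 steps, strictly decreasing):
  μ^(1)=16; μ^(2)=7; μ^(3)=-2; μ^(4)=-11

((0, 0, 1); (1, 0, 0); (3, 3, 0); (0, 1, 0))


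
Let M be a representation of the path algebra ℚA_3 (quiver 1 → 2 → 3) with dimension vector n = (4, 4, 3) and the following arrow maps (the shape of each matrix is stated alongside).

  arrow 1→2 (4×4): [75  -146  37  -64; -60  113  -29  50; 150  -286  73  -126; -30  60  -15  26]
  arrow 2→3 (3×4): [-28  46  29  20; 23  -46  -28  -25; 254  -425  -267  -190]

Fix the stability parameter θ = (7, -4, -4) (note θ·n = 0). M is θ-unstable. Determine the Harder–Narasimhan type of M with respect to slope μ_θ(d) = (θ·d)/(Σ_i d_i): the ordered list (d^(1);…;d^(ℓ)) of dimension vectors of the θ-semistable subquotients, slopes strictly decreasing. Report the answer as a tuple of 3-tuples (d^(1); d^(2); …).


Barcode: M ≅ I[1,1], I[1,3]^3, I[2,2]. HN layers by μ_θ (3 steps, strictly decreasing):
  μ^(1)=7; μ^(2)=-1/3; μ^(3)=-4

((1, 0, 0); (3, 3, 3); (0, 1, 0))


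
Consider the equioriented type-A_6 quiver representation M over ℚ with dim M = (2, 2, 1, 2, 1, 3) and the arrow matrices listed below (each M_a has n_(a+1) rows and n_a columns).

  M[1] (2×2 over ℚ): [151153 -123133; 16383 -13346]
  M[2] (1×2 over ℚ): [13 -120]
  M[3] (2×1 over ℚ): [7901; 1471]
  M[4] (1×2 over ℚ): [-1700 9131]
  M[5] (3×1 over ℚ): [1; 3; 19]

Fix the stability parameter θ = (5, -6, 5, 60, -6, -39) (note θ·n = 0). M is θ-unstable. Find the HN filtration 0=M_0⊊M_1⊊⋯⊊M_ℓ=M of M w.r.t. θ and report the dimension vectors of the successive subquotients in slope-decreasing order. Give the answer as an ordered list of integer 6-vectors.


Barcode: M ≅ I[1,2], I[1,6], I[4,4], I[6,6]^2. HN layers by μ_θ (4 steps, strictly decreasing):
  μ^(1)=60; μ^(2)=5; μ^(3)=-1/2; μ^(4)=-39

((0, 0, 0, 1, 0, 0); (0, 0, 1, 1, 1, 1); (2, 2, 0, 0, 0, 0); (0, 0, 0, 0, 0, 2))
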